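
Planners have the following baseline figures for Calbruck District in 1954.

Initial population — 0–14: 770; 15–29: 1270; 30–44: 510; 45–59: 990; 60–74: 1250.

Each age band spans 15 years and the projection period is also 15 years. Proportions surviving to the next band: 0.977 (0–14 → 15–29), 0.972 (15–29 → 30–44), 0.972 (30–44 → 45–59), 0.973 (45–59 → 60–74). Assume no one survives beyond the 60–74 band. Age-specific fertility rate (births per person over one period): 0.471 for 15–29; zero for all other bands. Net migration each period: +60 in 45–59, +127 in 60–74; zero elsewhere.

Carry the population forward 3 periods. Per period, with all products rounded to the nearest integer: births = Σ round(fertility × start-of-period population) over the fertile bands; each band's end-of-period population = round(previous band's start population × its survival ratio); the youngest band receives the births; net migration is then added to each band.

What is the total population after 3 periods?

3312

(Groups numbered youngest = 1 to oldest = 5.)
After projecting period 1:
Births: 1270 * 0.471 = 598
Group 2: 770 * 0.977 = 752
Group 3: 1270 * 0.972 = 1234
Group 4: 510 * 0.972 = 496
Group 5: 990 * 0.973 = 963
Net migration: Group 4 + 60 → 556; Group 5 + 127 → 1090
Giving 598 / 752 / 1234 / 556 / 1090.
After projecting period 2:
Births: 752 * 0.471 = 354
Group 2: 598 * 0.977 = 584
Group 3: 752 * 0.972 = 731
Group 4: 1234 * 0.972 = 1199
Group 5: 556 * 0.973 = 541
Net migration: Group 4 + 60 → 1259; Group 5 + 127 → 668
Giving 354 / 584 / 731 / 1259 / 668.
After projecting period 3:
Births: 584 * 0.471 = 275
Group 2: 354 * 0.977 = 346
Group 3: 584 * 0.972 = 568
Group 4: 731 * 0.972 = 711
Group 5: 1259 * 0.973 = 1225
Net migration: Group 4 + 60 → 771; Group 5 + 127 → 1352
Giving 275 / 346 / 568 / 771 / 1352.
Total after period 3: 275 + 346 + 568 + 771 + 1352 = 3312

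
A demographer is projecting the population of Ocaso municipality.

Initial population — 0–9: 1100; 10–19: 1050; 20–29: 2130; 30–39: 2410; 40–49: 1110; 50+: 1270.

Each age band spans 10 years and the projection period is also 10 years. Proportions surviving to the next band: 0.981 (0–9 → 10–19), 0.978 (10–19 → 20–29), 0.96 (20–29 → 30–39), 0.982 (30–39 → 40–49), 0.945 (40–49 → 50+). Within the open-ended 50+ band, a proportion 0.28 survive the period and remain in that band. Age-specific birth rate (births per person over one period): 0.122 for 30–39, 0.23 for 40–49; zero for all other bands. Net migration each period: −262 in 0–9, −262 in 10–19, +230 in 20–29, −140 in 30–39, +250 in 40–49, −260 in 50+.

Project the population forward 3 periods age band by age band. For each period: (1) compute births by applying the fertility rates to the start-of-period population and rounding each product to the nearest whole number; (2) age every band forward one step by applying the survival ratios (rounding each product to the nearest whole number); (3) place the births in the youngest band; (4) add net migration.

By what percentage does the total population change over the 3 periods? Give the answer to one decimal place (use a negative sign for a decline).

-39.3

— Period 1 —
Births: 2410 × 0.122 = 294 ; 1110 × 0.23 = 255 → 549
10–19: 1100 × 0.981 = 1079
20–29: 1050 × 0.978 = 1027
30–39: 2130 × 0.96 = 2045
40–49: 2410 × 0.982 = 2367
50+: 1110 × 0.945 + 1270 × 0.28 = 1049 + 356 = 1405
Net migration: 0–9 − 262 → 287; 10–19 − 262 → 817; 20–29 + 230 → 1257; 30–39 − 140 → 1905; 40–49 + 250 → 2617; 50+ − 260 → 1145
Giving 287 / 817 / 1257 / 1905 / 2617 / 1145.
— Period 2 —
Births: 1905 × 0.122 = 232 ; 2617 × 0.23 = 602 → 834
10–19: 287 × 0.981 = 282
20–29: 817 × 0.978 = 799
30–39: 1257 × 0.96 = 1207
40–49: 1905 × 0.982 = 1871
50+: 2617 × 0.945 + 1145 × 0.28 = 2473 + 321 = 2794
Net migration: 0–9 − 262 → 572; 10–19 − 262 → 20; 20–29 + 230 → 1029; 30–39 − 140 → 1067; 40–49 + 250 → 2121; 50+ − 260 → 2534
Giving 572 / 20 / 1029 / 1067 / 2121 / 2534.
— Period 3 —
Births: 1067 × 0.122 = 130 ; 2121 × 0.23 = 488 → 618
10–19: 572 × 0.981 = 561
20–29: 20 × 0.978 = 20
30–39: 1029 × 0.96 = 988
40–49: 1067 × 0.982 = 1048
50+: 2121 × 0.945 + 2534 × 0.28 = 2004 + 710 = 2714
Net migration: 0–9 − 262 → 356; 10–19 − 262 → 299; 20–29 + 230 → 250; 30–39 − 140 → 848; 40–49 + 250 → 1298; 50+ − 260 → 2454
Giving 356 / 299 / 250 / 848 / 1298 / 2454.
Total: 9070 → 5505; change = -3565; percentage change = -39.3%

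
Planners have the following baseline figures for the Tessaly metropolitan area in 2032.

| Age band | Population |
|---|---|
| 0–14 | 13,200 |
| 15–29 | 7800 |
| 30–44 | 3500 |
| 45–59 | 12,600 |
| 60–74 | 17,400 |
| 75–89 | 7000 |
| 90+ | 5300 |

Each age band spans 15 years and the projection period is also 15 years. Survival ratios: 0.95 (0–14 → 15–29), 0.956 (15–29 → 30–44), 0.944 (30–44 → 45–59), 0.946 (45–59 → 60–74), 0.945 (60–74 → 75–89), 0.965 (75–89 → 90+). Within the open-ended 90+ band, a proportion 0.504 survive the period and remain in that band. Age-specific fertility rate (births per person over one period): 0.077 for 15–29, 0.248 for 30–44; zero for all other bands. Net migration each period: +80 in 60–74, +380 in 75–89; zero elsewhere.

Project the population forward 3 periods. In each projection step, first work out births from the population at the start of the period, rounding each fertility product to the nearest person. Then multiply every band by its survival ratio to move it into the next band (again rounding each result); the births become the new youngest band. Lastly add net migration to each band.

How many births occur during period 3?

Call the groups 1 to 7, youngest first.
[period 1]
Births: 7800 * 0.077 = 601 ; 3500 * 0.248 = 868 — total 1469
Group 2: 13200 * 0.95 = 12540
Group 3: 7800 * 0.956 = 7457
Group 4: 3500 * 0.944 = 3304
Group 5: 12600 * 0.946 = 11920
Group 6: 17400 * 0.945 = 16443
Group 7: 7000 * 0.965 + 5300 * 0.504 = 6755 + 2671 = 9426
Net migration: Group 5 + 80 → 12000; Group 6 + 380 → 16823
End of period: [1469, 12540, 7457, 3304, 12000, 16823, 9426]
[period 2]
Births: 12540 * 0.077 = 966 ; 7457 * 0.248 = 1849 — total 2815
Group 2: 1469 * 0.95 = 1396
Group 3: 12540 * 0.956 = 11988
Group 4: 7457 * 0.944 = 7039
Group 5: 3304 * 0.946 = 3126
Group 6: 12000 * 0.945 = 11340
Group 7: 16823 * 0.965 + 9426 * 0.504 = 16234 + 4751 = 20985
Net migration: Group 5 + 80 → 3206; Group 6 + 380 → 11720
End of period: [2815, 1396, 11988, 7039, 3206, 11720, 20985]
[period 3]
Births: 1396 * 0.077 = 107 ; 11988 * 0.248 = 2973 — total 3080
Group 2: 2815 * 0.95 = 2674
Group 3: 1396 * 0.956 = 1335
Group 4: 11988 * 0.944 = 11317
Group 5: 7039 * 0.946 = 6659
Group 6: 3206 * 0.945 = 3030
Group 7: 11720 * 0.965 + 20985 * 0.504 = 11310 + 10576 = 21886
Net migration: Group 5 + 80 → 6739; Group 6 + 380 → 3410
End of period: [3080, 2674, 1335, 11317, 6739, 3410, 21886]

3080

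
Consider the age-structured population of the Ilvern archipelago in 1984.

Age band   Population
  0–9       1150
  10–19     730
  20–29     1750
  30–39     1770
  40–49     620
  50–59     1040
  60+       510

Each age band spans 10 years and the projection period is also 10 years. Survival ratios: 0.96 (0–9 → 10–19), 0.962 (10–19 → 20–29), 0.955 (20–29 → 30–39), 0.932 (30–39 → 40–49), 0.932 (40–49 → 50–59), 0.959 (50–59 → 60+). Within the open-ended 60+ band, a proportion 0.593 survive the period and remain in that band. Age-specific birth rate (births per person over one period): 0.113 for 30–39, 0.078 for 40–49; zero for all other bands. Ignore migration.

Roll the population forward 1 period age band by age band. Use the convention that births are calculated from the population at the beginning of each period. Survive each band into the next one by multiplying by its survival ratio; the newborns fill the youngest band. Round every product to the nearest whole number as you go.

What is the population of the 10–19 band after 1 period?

Period 1.
Births: 1770 × 0.113 = 200 ; 620 × 0.078 = 48 ⇒ total 248
10–19: 1150 × 0.96 = 1104
20–29: 730 × 0.962 = 702
30–39: 1750 × 0.955 = 1671
40–49: 1770 × 0.932 = 1650
50–59: 620 × 0.932 = 578
60+: 1040 × 0.959 + 510 × 0.593 = 997 + 302 = 1299
→ [248, 1104, 702, 1671, 1650, 578, 1299]

1104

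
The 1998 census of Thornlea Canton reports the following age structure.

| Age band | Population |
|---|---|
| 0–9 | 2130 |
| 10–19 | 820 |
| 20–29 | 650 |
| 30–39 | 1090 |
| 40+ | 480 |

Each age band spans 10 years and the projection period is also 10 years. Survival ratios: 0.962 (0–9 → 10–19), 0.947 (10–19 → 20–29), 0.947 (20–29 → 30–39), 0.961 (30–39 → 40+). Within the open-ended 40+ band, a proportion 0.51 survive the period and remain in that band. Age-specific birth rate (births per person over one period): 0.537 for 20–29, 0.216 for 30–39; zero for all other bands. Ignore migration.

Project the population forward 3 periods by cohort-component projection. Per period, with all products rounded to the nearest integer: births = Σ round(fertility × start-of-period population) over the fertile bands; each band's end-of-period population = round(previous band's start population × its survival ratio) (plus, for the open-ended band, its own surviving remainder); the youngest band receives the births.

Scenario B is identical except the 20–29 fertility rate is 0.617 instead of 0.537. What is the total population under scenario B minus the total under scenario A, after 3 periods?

After projecting period 1:
Births: 650 × 0.537 = 349 ; 1090 × 0.216 = 235 — total 584
10–19: 2130 × 0.962 = 2049
20–29: 820 × 0.947 = 777
30–39: 650 × 0.947 = 616
40+: 1090 × 0.961 + 480 × 0.51 = 1047 + 245 = 1292
Population now: 0–9=584, 10–19=2049, 20–29=777, 30–39=616, 40+=1292
After projecting period 2:
Births: 777 × 0.537 = 417 ; 616 × 0.216 = 133 — total 550
10–19: 584 × 0.962 = 562
20–29: 2049 × 0.947 = 1940
30–39: 777 × 0.947 = 736
40+: 616 × 0.961 + 1292 × 0.51 = 592 + 659 = 1251
Population now: 0–9=550, 10–19=562, 20–29=1940, 30–39=736, 40+=1251
After projecting period 3:
Births: 1940 × 0.537 = 1042 ; 736 × 0.216 = 159 — total 1201
10–19: 550 × 0.962 = 529
20–29: 562 × 0.947 = 532
30–39: 1940 × 0.947 = 1837
40+: 736 × 0.961 + 1251 × 0.51 = 707 + 638 = 1345
Population now: 0–9=1201, 10–19=529, 20–29=532, 30–39=1837, 40+=1345
Scenario A total after 3 periods: 5444
Scenario B projection —
After projecting period 1:
Births: 650 × 0.617 = 401 ; 1090 × 0.216 = 235 — total 636
10–19: 2130 × 0.962 = 2049
20–29: 820 × 0.947 = 777
30–39: 650 × 0.947 = 616
40+: 1090 × 0.961 + 480 × 0.51 = 1047 + 245 = 1292
Population now: 0–9=636, 10–19=2049, 20–29=777, 30–39=616, 40+=1292
After projecting period 2:
Births: 777 × 0.617 = 479 ; 616 × 0.216 = 133 — total 612
10–19: 636 × 0.962 = 612
20–29: 2049 × 0.947 = 1940
30–39: 777 × 0.947 = 736
40+: 616 × 0.961 + 1292 × 0.51 = 592 + 659 = 1251
Population now: 0–9=612, 10–19=612, 20–29=1940, 30–39=736, 40+=1251
After projecting period 3:
Births: 1940 × 0.617 = 1197 ; 736 × 0.216 = 159 — total 1356
10–19: 612 × 0.962 = 589
20–29: 612 × 0.947 = 580
30–39: 1940 × 0.947 = 1837
40+: 736 × 0.961 + 1251 × 0.51 = 707 + 638 = 1345
Population now: 0–9=1356, 10–19=589, 20–29=580, 30–39=1837, 40+=1345
Scenario B total after 3 periods: 5707
Difference B − A = 5707 − 5444 = 263

263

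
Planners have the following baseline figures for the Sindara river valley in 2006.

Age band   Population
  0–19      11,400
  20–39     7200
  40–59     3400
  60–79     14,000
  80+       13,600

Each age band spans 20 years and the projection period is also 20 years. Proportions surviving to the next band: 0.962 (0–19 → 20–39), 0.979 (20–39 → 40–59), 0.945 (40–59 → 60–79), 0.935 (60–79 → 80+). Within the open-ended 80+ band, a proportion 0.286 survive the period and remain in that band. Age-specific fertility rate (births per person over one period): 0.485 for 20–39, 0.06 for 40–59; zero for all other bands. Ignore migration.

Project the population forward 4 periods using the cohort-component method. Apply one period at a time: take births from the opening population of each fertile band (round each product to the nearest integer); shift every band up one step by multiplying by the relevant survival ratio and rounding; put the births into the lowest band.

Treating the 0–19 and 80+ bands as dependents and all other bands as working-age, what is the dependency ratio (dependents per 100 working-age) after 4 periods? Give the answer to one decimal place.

134.8

Period 1.
Births: 7200 × 0.485 = 3492, 3400 × 0.06 = 204 — total 3696
20–39: 11400 × 0.962 = 10967
40–59: 7200 × 0.979 = 7049
60–79: 3400 × 0.945 = 3213
80+: 14000 × 0.935 + 13600 × 0.286 = 13090 + 3890 = 16980
Population now: 0–19=3696, 20–39=10967, 40–59=7049, 60–79=3213, 80+=16980
Period 2.
Births: 10967 × 0.485 = 5319, 7049 × 0.06 = 423 — total 5742
20–39: 3696 × 0.962 = 3556
40–59: 10967 × 0.979 = 10737
60–79: 7049 × 0.945 = 6661
80+: 3213 × 0.935 + 16980 × 0.286 = 3004 + 4856 = 7860
Population now: 0–19=5742, 20–39=3556, 40–59=10737, 60–79=6661, 80+=7860
Period 3.
Births: 3556 × 0.485 = 1725, 10737 × 0.06 = 644 — total 2369
20–39: 5742 × 0.962 = 5524
40–59: 3556 × 0.979 = 3481
60–79: 10737 × 0.945 = 10146
80+: 6661 × 0.935 + 7860 × 0.286 = 6228 + 2248 = 8476
Population now: 0–19=2369, 20–39=5524, 40–59=3481, 60–79=10146, 80+=8476
Period 4.
Births: 5524 × 0.485 = 2679, 3481 × 0.06 = 209 — total 2888
20–39: 2369 × 0.962 = 2279
40–59: 5524 × 0.979 = 5408
60–79: 3481 × 0.945 = 3290
80+: 10146 × 0.935 + 8476 × 0.286 = 9487 + 2424 = 11911
Population now: 0–19=2888, 20–39=2279, 40–59=5408, 60–79=3290, 80+=11911
Dependents (band 0–19 + band 80+) = 2888 + 11911 = 14799; working-age = 10977; ratio = 14799/10977 × 100 = 134.8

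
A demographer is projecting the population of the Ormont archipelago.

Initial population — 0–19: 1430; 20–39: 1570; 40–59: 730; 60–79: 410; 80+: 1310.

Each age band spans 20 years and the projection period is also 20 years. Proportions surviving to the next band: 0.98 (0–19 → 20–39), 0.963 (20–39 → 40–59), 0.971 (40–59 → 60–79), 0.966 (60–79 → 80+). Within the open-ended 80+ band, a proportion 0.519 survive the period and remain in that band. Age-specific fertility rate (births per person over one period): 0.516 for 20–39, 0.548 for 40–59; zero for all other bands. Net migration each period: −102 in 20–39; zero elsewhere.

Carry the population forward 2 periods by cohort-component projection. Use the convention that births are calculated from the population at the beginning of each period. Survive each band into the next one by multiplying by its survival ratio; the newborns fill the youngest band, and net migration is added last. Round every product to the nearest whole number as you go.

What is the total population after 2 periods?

(Groups numbered youngest = 1 to oldest = 5.)
— Period 1 —
Births: 1570 × 0.516 = 810 ; 730 × 0.548 = 400 ⇒ total 1210
Group 2: 1430 × 0.98 = 1401
Group 3: 1570 × 0.963 = 1512
Group 4: 730 × 0.971 = 709
Group 5: 410 × 0.966 + 1310 × 0.519 = 396 + 680 = 1076
Net migration: Group 2 − 102 → 1299
Giving 1210 / 1299 / 1512 / 709 / 1076.
— Period 2 —
Births: 1299 × 0.516 = 670 ; 1512 × 0.548 = 829 ⇒ total 1499
Group 2: 1210 × 0.98 = 1186
Group 3: 1299 × 0.963 = 1251
Group 4: 1512 × 0.971 = 1468
Group 5: 709 × 0.966 + 1076 × 0.519 = 685 + 558 = 1243
Net migration: Group 2 − 102 → 1084
Giving 1499 / 1084 / 1251 / 1468 / 1243.
Total after period 2: 1499 + 1084 + 1251 + 1468 + 1243 = 6545

6545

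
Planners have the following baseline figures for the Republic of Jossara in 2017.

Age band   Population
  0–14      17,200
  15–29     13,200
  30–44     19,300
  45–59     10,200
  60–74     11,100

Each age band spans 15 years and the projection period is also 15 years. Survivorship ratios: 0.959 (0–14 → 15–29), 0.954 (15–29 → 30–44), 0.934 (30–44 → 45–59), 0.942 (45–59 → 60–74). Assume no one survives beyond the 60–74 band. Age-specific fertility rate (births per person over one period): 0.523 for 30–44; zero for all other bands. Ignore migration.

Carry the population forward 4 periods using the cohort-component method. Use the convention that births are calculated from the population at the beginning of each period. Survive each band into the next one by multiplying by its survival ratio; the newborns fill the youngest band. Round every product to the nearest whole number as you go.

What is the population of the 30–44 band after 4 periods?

— Period 1 —
Births: 19300 × 0.523 = 10094
15–29: 17200 × 0.959 = 16495
30–44: 13200 × 0.954 = 12593
45–59: 19300 × 0.934 = 18026
60–74: 10200 × 0.942 = 9608
Population now: 0–14=10094, 15–29=16495, 30–44=12593, 45–59=18026, 60–74=9608
— Period 2 —
Births: 12593 × 0.523 = 6586
15–29: 10094 × 0.959 = 9680
30–44: 16495 × 0.954 = 15736
45–59: 12593 × 0.934 = 11762
60–74: 18026 × 0.942 = 16980
Population now: 0–14=6586, 15–29=9680, 30–44=15736, 45–59=11762, 60–74=16980
— Period 3 —
Births: 15736 × 0.523 = 8230
15–29: 6586 × 0.959 = 6316
30–44: 9680 × 0.954 = 9235
45–59: 15736 × 0.934 = 14697
60–74: 11762 × 0.942 = 11080
Population now: 0–14=8230, 15–29=6316, 30–44=9235, 45–59=14697, 60–74=11080
— Period 4 —
Births: 9235 × 0.523 = 4830
15–29: 8230 × 0.959 = 7893
30–44: 6316 × 0.954 = 6025
45–59: 9235 × 0.934 = 8625
60–74: 14697 × 0.942 = 13845
Population now: 0–14=4830, 15–29=7893, 30–44=6025, 45–59=8625, 60–74=13845

6025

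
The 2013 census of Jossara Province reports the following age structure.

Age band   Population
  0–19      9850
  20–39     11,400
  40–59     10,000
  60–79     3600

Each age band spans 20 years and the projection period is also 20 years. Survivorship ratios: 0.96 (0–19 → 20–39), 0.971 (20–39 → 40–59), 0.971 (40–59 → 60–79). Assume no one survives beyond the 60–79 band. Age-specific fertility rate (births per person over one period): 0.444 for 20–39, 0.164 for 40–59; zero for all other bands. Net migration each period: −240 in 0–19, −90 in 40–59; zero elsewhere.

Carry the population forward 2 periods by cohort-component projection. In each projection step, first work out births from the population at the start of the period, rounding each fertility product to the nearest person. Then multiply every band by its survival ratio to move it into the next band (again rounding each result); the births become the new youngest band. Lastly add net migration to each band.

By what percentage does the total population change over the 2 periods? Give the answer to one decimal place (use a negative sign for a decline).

After projecting period 1:
Births: 11400 × 0.444 = 5062, 10000 × 0.164 = 1640 ⇒ total 6702
20–39: 9850 × 0.96 = 9456
40–59: 11400 × 0.971 = 11069
60–79: 10000 × 0.971 = 9710
Net migration: 0–19 − 240 → 6462; 40–59 − 90 → 10979
End of period: [6462, 9456, 10979, 9710]
After projecting period 2:
Births: 9456 × 0.444 = 4198, 10979 × 0.164 = 1801 ⇒ total 5999
20–39: 6462 × 0.96 = 6204
40–59: 9456 × 0.971 = 9182
60–79: 10979 × 0.971 = 10661
Net migration: 0–19 − 240 → 5759; 40–59 − 90 → 9092
End of period: [5759, 6204, 9092, 10661]
Total: 34850 → 31716; change = -3134; percentage change = -9.0%

-9.0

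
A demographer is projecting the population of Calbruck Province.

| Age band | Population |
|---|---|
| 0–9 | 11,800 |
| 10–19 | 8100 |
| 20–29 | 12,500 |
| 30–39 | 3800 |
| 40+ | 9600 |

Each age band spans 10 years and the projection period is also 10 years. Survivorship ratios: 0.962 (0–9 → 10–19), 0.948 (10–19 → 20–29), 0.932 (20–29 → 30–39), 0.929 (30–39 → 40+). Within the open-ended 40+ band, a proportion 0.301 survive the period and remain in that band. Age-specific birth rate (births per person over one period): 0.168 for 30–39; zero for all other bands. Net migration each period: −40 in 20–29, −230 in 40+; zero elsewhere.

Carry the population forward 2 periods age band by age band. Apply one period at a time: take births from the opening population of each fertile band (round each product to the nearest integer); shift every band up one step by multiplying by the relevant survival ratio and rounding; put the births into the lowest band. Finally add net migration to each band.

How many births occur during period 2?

Period 1.
Births: 3800 × 0.168 = 638
10–19: 11800 × 0.962 = 11352
20–29: 8100 × 0.948 = 7679
30–39: 12500 × 0.932 = 11650
40+: 3800 × 0.929 + 9600 × 0.301 = 3530 + 2890 = 6420
Net migration: 20–29 − 40 → 7639; 40+ − 230 → 6190
Giving 638 / 11352 / 7639 / 11650 / 6190.
Period 2.
Births: 11650 × 0.168 = 1957
10–19: 638 × 0.962 = 614
20–29: 11352 × 0.948 = 10762
30–39: 7639 × 0.932 = 7120
40+: 11650 × 0.929 + 6190 × 0.301 = 10823 + 1863 = 12686
Net migration: 20–29 − 40 → 10722; 40+ − 230 → 12456
Giving 1957 / 614 / 10722 / 7120 / 12456.

1957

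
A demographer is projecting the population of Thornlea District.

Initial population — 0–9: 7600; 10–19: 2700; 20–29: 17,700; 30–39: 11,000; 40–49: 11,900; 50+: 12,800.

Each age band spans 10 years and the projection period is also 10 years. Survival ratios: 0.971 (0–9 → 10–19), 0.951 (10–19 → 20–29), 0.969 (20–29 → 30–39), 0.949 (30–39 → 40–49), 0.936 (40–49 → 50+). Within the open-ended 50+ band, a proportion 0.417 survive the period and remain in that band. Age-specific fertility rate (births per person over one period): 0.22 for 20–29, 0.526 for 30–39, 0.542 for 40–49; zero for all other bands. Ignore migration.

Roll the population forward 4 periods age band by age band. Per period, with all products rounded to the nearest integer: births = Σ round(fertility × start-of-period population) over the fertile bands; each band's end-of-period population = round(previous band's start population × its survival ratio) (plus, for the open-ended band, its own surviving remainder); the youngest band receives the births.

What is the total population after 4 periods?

— Period 1 —
Births: 17700 * 0.22 = 3894 ; 11000 * 0.526 = 5786 ; 11900 * 0.542 = 6450 → total 16130
10–19: 7600 * 0.971 = 7380
20–29: 2700 * 0.951 = 2568
30–39: 17700 * 0.969 = 17151
40–49: 11000 * 0.949 = 10439
50+: 11900 * 0.936 + 12800 * 0.417 = 11138 + 5338 = 16476
Giving 16130 / 7380 / 2568 / 17151 / 10439 / 16476.
— Period 2 —
Births: 2568 * 0.22 = 565 ; 17151 * 0.526 = 9021 ; 10439 * 0.542 = 5658 → total 15244
10–19: 16130 * 0.971 = 15662
20–29: 7380 * 0.951 = 7018
30–39: 2568 * 0.969 = 2488
40–49: 17151 * 0.949 = 16276
50+: 10439 * 0.936 + 16476 * 0.417 = 9771 + 6870 = 16641
Giving 15244 / 15662 / 7018 / 2488 / 16276 / 16641.
— Period 3 —
Births: 7018 * 0.22 = 1544 ; 2488 * 0.526 = 1309 ; 16276 * 0.542 = 8822 → total 11675
10–19: 15244 * 0.971 = 14802
20–29: 15662 * 0.951 = 14895
30–39: 7018 * 0.969 = 6800
40–49: 2488 * 0.949 = 2361
50+: 16276 * 0.936 + 16641 * 0.417 = 15234 + 6939 = 22173
Giving 11675 / 14802 / 14895 / 6800 / 2361 / 22173.
— Period 4 —
Births: 14895 * 0.22 = 3277 ; 6800 * 0.526 = 3577 ; 2361 * 0.542 = 1280 → total 8134
10–19: 11675 * 0.971 = 11336
20–29: 14802 * 0.951 = 14077
30–39: 14895 * 0.969 = 14433
40–49: 6800 * 0.949 = 6453
50+: 2361 * 0.936 + 22173 * 0.417 = 2210 + 9246 = 11456
Giving 8134 / 11336 / 14077 / 14433 / 6453 / 11456.
Total after period 4: 8134 + 11336 + 14077 + 14433 + 6453 + 11456 = 65889

65889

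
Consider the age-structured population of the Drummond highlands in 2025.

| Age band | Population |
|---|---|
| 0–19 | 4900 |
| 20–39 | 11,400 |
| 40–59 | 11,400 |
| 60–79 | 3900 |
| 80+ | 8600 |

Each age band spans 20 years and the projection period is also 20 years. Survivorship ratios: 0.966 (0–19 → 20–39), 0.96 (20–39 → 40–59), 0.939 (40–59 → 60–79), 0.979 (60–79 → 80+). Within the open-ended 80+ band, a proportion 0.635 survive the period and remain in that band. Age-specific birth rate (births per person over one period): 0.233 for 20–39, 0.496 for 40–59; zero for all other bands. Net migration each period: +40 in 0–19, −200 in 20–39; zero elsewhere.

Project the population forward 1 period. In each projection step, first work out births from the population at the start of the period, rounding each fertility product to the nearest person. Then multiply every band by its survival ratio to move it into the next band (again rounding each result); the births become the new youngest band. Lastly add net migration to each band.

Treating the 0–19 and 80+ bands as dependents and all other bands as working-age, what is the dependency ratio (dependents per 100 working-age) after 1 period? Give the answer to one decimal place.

67.3

Call the bands 1 to 5, youngest first.
After projecting period 1:
Births: 11400 * 0.233 = 2656 ; 11400 * 0.496 = 5654 ⇒ total 8310
Band 2: 4900 * 0.966 = 4733
Band 3: 11400 * 0.96 = 10944
Band 4: 11400 * 0.939 = 10705
Band 5: 3900 * 0.979 + 8600 * 0.635 = 3818 + 5461 = 9279
Net migration: Band 1 + 40 → 8350; Band 2 − 200 → 4533
Giving 8350 / 4533 / 10944 / 10705 / 9279.
Dependents (band 0–19 + band 80+) = 8350 + 9279 = 17629; working-age = 26182; ratio = 17629/26182 × 100 = 67.3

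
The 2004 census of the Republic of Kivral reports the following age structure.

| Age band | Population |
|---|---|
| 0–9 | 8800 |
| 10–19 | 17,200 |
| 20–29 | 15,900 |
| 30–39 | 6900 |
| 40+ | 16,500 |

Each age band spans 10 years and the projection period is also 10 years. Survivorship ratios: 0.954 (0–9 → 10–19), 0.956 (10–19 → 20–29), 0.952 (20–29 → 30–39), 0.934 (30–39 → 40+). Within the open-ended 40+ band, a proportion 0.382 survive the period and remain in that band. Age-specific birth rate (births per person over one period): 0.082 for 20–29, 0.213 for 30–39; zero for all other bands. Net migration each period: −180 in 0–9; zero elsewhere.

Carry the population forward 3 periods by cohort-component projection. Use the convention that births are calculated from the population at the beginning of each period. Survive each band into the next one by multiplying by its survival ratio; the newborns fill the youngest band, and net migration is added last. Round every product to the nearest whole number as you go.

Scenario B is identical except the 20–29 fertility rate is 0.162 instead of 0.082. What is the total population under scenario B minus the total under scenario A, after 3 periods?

Period 1:
Births: 15900 * 0.082 = 1304  |  6900 * 0.213 = 1470 ⇒ total 2774
10–19: 8800 * 0.954 = 8395
20–29: 17200 * 0.956 = 16443
30–39: 15900 * 0.952 = 15137
40+: 6900 * 0.934 + 16500 * 0.382 = 6445 + 6303 = 12748
Net migration: 0–9 − 180 → 2594
Population now: 0–9=2594, 10–19=8395, 20–29=16443, 30–39=15137, 40+=12748
Period 2:
Births: 16443 * 0.082 = 1348  |  15137 * 0.213 = 3224 ⇒ total 4572
10–19: 2594 * 0.954 = 2475
20–29: 8395 * 0.956 = 8026
30–39: 16443 * 0.952 = 15654
40+: 15137 * 0.934 + 12748 * 0.382 = 14138 + 4870 = 19008
Net migration: 0–9 − 180 → 4392
Population now: 0–9=4392, 10–19=2475, 20–29=8026, 30–39=15654, 40+=19008
Period 3:
Births: 8026 * 0.082 = 658  |  15654 * 0.213 = 3334 ⇒ total 3992
10–19: 4392 * 0.954 = 4190
20–29: 2475 * 0.956 = 2366
30–39: 8026 * 0.952 = 7641
40+: 15654 * 0.934 + 19008 * 0.382 = 14621 + 7261 = 21882
Net migration: 0–9 − 180 → 3812
Population now: 0–9=3812, 10–19=4190, 20–29=2366, 30–39=7641, 40+=21882
Scenario A total after 3 periods: 39891
Scenario B projection —
Period 1:
Births: 15900 * 0.162 = 2576  |  6900 * 0.213 = 1470 ⇒ total 4046
10–19: 8800 * 0.954 = 8395
20–29: 17200 * 0.956 = 16443
30–39: 15900 * 0.952 = 15137
40+: 6900 * 0.934 + 16500 * 0.382 = 6445 + 6303 = 12748
Net migration: 0–9 − 180 → 3866
Population now: 0–9=3866, 10–19=8395, 20–29=16443, 30–39=15137, 40+=12748
Period 2:
Births: 16443 * 0.162 = 2664  |  15137 * 0.213 = 3224 ⇒ total 5888
10–19: 3866 * 0.954 = 3688
20–29: 8395 * 0.956 = 8026
30–39: 16443 * 0.952 = 15654
40+: 15137 * 0.934 + 12748 * 0.382 = 14138 + 4870 = 19008
Net migration: 0–9 − 180 → 5708
Population now: 0–9=5708, 10–19=3688, 20–29=8026, 30–39=15654, 40+=19008
Period 3:
Births: 8026 * 0.162 = 1300  |  15654 * 0.213 = 3334 ⇒ total 4634
10–19: 5708 * 0.954 = 5445
20–29: 3688 * 0.956 = 3526
30–39: 8026 * 0.952 = 7641
40+: 15654 * 0.934 + 19008 * 0.382 = 14621 + 7261 = 21882
Net migration: 0–9 − 180 → 4454
Population now: 0–9=4454, 10–19=5445, 20–29=3526, 30–39=7641, 40+=21882
Scenario B total after 3 periods: 42948
Difference B − A = 42948 − 39891 = 3057

3057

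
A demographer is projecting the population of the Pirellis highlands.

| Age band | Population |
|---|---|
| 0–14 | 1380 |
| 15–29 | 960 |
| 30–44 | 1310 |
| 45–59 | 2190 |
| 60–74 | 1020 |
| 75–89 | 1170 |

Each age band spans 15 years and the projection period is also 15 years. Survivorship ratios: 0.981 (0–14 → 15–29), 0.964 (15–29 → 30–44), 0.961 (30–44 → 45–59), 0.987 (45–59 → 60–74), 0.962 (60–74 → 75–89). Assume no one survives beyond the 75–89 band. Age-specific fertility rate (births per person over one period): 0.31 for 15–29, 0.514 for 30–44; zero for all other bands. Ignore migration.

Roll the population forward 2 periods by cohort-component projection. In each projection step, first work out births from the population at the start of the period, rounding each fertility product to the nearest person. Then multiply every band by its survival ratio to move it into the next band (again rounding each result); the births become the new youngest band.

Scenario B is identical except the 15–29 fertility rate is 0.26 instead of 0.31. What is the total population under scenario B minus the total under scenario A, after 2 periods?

-116

Period 1:
Births: 960 * 0.31 = 298 ; 1310 * 0.514 = 673 → total 971
15–29: 1380 * 0.981 = 1354
30–44: 960 * 0.964 = 925
45–59: 1310 * 0.961 = 1259
60–74: 2190 * 0.987 = 2162
75–89: 1020 * 0.962 = 981
→ [971, 1354, 925, 1259, 2162, 981]
Period 2:
Births: 1354 * 0.31 = 420 ; 925 * 0.514 = 475 → total 895
15–29: 971 * 0.981 = 953
30–44: 1354 * 0.964 = 1305
45–59: 925 * 0.961 = 889
60–74: 1259 * 0.987 = 1243
75–89: 2162 * 0.962 = 2080
→ [895, 953, 1305, 889, 1243, 2080]
Scenario A total after 2 periods: 7365
Scenario B projection —
Period 1:
Births: 960 * 0.26 = 250 ; 1310 * 0.514 = 673 → total 923
15–29: 1380 * 0.981 = 1354
30–44: 960 * 0.964 = 925
45–59: 1310 * 0.961 = 1259
60–74: 2190 * 0.987 = 2162
75–89: 1020 * 0.962 = 981
→ [923, 1354, 925, 1259, 2162, 981]
Period 2:
Births: 1354 * 0.26 = 352 ; 925 * 0.514 = 475 → total 827
15–29: 923 * 0.981 = 905
30–44: 1354 * 0.964 = 1305
45–59: 925 * 0.961 = 889
60–74: 1259 * 0.987 = 1243
75–89: 2162 * 0.962 = 2080
→ [827, 905, 1305, 889, 1243, 2080]
Scenario B total after 2 periods: 7249
Difference B − A = 7249 − 7365 = -116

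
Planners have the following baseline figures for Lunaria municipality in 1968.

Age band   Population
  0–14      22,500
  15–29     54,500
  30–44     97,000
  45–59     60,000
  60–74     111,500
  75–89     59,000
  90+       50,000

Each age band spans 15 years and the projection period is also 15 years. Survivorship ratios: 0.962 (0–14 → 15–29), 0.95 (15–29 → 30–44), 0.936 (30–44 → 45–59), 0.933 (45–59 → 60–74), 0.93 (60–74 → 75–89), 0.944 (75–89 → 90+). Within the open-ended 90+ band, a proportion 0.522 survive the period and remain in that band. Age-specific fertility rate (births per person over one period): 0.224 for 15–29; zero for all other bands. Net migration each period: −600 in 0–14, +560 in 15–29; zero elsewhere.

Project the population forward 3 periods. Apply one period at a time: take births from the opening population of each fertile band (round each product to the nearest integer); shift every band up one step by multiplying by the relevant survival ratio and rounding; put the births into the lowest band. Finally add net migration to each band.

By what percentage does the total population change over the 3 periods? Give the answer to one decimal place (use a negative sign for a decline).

-37.5

[period 1]
Births: 54500 × 0.224 = 12208
15–29: 22500 × 0.962 = 21645
30–44: 54500 × 0.95 = 51775
45–59: 97000 × 0.936 = 90792
60–74: 60000 × 0.933 = 55980
75–89: 111500 × 0.93 = 103695
90+: 59000 × 0.944 + 50000 × 0.522 = 55696 + 26100 = 81796
Net migration: 0–14 − 600 → 11608; 15–29 + 560 → 22205
Population now: 0–14=11608, 15–29=22205, 30–44=51775, 45–59=90792, 60–74=55980, 75–89=103695, 90+=81796
[period 2]
Births: 22205 × 0.224 = 4974
15–29: 11608 × 0.962 = 11167
30–44: 22205 × 0.95 = 21095
45–59: 51775 × 0.936 = 48461
60–74: 90792 × 0.933 = 84709
75–89: 55980 × 0.93 = 52061
90+: 103695 × 0.944 + 81796 × 0.522 = 97888 + 42698 = 140586
Net migration: 0–14 − 600 → 4374; 15–29 + 560 → 11727
Population now: 0–14=4374, 15–29=11727, 30–44=21095, 45–59=48461, 60–74=84709, 75–89=52061, 90+=140586
[period 3]
Births: 11727 × 0.224 = 2627
15–29: 4374 × 0.962 = 4208
30–44: 11727 × 0.95 = 11141
45–59: 21095 × 0.936 = 19745
60–74: 48461 × 0.933 = 45214
75–89: 84709 × 0.93 = 78779
90+: 52061 × 0.944 + 140586 × 0.522 = 49146 + 73386 = 122532
Net migration: 0–14 − 600 → 2027; 15–29 + 560 → 4768
Population now: 0–14=2027, 15–29=4768, 30–44=11141, 45–59=19745, 60–74=45214, 75–89=78779, 90+=122532
Total: 454500 → 284206; change = -170294; percentage change = -37.5%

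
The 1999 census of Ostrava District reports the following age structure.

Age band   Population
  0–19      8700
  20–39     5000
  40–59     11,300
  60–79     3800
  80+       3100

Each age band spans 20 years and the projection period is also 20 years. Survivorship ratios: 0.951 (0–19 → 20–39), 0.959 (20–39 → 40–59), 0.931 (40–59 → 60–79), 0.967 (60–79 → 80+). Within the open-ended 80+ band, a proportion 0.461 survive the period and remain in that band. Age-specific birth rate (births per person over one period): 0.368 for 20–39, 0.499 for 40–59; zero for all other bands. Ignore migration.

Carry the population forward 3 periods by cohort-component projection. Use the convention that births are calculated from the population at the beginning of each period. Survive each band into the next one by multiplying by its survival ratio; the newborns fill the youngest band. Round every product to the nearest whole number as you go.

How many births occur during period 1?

[period 1]
Births: 5000 × 0.368 = 1840  |  11300 × 0.499 = 5639 ⇒ total 7479
20–39: 8700 × 0.951 = 8274
40–59: 5000 × 0.959 = 4795
60–79: 11300 × 0.931 = 10520
80+: 3800 × 0.967 + 3100 × 0.461 = 3675 + 1429 = 5104
→ [7479, 8274, 4795, 10520, 5104]

7479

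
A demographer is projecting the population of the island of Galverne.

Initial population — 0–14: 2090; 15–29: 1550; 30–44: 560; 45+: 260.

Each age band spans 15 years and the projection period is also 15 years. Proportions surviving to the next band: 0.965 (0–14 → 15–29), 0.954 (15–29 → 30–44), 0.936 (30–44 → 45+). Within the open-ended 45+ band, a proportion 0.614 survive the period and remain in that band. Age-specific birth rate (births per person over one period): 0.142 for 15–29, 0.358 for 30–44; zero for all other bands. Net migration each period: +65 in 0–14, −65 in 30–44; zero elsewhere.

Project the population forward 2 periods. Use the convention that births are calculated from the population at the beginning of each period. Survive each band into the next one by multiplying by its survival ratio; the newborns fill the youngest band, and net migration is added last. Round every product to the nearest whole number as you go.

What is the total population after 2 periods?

4928

(Groups numbered youngest = 1 to oldest = 4.)
— Period 1 —
Births: 1550 × 0.142 = 220 ; 560 × 0.358 = 200 → total 420
Group 2: 2090 × 0.965 = 2017
Group 3: 1550 × 0.954 = 1479
Group 4: 560 × 0.936 + 260 × 0.614 = 524 + 160 = 684
Net migration: Group 1 + 65 → 485; Group 3 − 65 → 1414
Population now: 0–14=485, 15–29=2017, 30–44=1414, 45+=684
— Period 2 —
Births: 2017 × 0.142 = 286 ; 1414 × 0.358 = 506 → total 792
Group 2: 485 × 0.965 = 468
Group 3: 2017 × 0.954 = 1924
Group 4: 1414 × 0.936 + 684 × 0.614 = 1324 + 420 = 1744
Net migration: Group 1 + 65 → 857; Group 3 − 65 → 1859
Population now: 0–14=857, 15–29=468, 30–44=1859, 45+=1744
Total after period 2: 857 + 468 + 1859 + 1744 = 4928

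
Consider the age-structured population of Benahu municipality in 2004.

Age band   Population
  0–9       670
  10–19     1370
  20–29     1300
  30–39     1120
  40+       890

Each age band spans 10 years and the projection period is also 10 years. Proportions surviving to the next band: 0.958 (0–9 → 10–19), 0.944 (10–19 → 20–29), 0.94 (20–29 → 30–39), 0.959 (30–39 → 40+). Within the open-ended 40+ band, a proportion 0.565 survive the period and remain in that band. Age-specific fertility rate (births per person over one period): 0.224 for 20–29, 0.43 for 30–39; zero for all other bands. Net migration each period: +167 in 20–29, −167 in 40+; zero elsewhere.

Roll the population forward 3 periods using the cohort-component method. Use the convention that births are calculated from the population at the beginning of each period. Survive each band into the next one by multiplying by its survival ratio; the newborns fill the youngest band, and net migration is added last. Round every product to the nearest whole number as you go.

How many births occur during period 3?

763

[period 1]
Births: 1300 × 0.224 = 291  |  1120 × 0.43 = 482 → 773
10–19: 670 × 0.958 = 642
20–29: 1370 × 0.944 = 1293
30–39: 1300 × 0.94 = 1222
40+: 1120 × 0.959 + 890 × 0.565 = 1074 + 503 = 1577
Net migration: 20–29 + 167 → 1460; 40+ − 167 → 1410
End of period: [773, 642, 1460, 1222, 1410]
[period 2]
Births: 1460 × 0.224 = 327  |  1222 × 0.43 = 525 → 852
10–19: 773 × 0.958 = 741
20–29: 642 × 0.944 = 606
30–39: 1460 × 0.94 = 1372
40+: 1222 × 0.959 + 1410 × 0.565 = 1172 + 797 = 1969
Net migration: 20–29 + 167 → 773; 40+ − 167 → 1802
End of period: [852, 741, 773, 1372, 1802]
[period 3]
Births: 773 × 0.224 = 173  |  1372 × 0.43 = 590 → 763
10–19: 852 × 0.958 = 816
20–29: 741 × 0.944 = 700
30–39: 773 × 0.94 = 727
40+: 1372 × 0.959 + 1802 × 0.565 = 1316 + 1018 = 2334
Net migration: 20–29 + 167 → 867; 40+ − 167 → 2167
End of period: [763, 816, 867, 727, 2167]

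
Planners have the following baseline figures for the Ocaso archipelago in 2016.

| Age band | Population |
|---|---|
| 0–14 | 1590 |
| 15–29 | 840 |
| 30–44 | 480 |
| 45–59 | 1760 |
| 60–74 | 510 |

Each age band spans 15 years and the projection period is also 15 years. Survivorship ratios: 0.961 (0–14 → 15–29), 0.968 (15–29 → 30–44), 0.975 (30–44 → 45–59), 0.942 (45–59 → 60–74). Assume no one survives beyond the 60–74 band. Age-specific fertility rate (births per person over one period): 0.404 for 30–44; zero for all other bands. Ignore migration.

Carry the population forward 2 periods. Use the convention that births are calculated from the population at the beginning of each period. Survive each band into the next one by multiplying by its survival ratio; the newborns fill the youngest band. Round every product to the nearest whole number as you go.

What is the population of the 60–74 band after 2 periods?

441

Call the groups 1 to 5, youngest first.
Period 1:
Births: 480 × 0.404 = 194
Group 2: 1590 × 0.961 = 1528
Group 3: 840 × 0.968 = 813
Group 4: 480 × 0.975 = 468
Group 5: 1760 × 0.942 = 1658
→ [194, 1528, 813, 468, 1658]
Period 2:
Births: 813 × 0.404 = 328
Group 2: 194 × 0.961 = 186
Group 3: 1528 × 0.968 = 1479
Group 4: 813 × 0.975 = 793
Group 5: 468 × 0.942 = 441
→ [328, 186, 1479, 793, 441]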